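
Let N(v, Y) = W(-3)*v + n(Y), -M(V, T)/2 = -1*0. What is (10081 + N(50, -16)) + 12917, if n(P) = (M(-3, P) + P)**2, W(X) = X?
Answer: 23104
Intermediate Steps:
M(V, T) = 0 (M(V, T) = -(-2)*0 = -2*0 = 0)
n(P) = P**2 (n(P) = (0 + P)**2 = P**2)
N(v, Y) = Y**2 - 3*v (N(v, Y) = -3*v + Y**2 = Y**2 - 3*v)
(10081 + N(50, -16)) + 12917 = (10081 + ((-16)**2 - 3*50)) + 12917 = (10081 + (256 - 150)) + 12917 = (10081 + 106) + 12917 = 10187 + 12917 = 23104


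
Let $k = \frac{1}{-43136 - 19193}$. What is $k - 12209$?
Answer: $- \frac{760974762}{62329} \approx -12209.0$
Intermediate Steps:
$k = - \frac{1}{62329}$ ($k = \frac{1}{-62329} = - \frac{1}{62329} \approx -1.6044 \cdot 10^{-5}$)
$k - 12209 = - \frac{1}{62329} - 12209 = - \frac{760974762}{62329}$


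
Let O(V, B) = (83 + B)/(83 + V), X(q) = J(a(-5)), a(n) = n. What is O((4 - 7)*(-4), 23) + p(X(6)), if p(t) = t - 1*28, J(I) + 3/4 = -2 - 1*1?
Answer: -11641/380 ≈ -30.634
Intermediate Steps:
J(I) = -15/4 (J(I) = -¾ + (-2 - 1*1) = -¾ + (-2 - 1) = -¾ - 3 = -15/4)
X(q) = -15/4
O(V, B) = (83 + B)/(83 + V)
p(t) = -28 + t (p(t) = t - 28 = -28 + t)
O((4 - 7)*(-4), 23) + p(X(6)) = (83 + 23)/(83 + (4 - 7)*(-4)) + (-28 - 15/4) = 106/(83 - 3*(-4)) - 127/4 = 106/(83 + 12) - 127/4 = 106/95 - 127/4 = -11641/380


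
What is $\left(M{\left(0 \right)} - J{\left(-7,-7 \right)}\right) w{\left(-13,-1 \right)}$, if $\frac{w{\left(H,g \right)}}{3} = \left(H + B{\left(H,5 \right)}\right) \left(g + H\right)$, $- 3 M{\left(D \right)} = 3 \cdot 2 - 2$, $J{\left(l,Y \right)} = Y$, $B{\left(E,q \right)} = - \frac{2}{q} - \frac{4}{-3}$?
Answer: $\frac{43078}{15} \approx 2871.9$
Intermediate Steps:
$B{\left(E,q \right)} = \frac{4}{3} - \frac{2}{q}$ ($B{\left(E,q \right)} = - \frac{2}{q} - - \frac{4}{3} = - \frac{2}{q} + \frac{4}{3} = \frac{4}{3} - \frac{2}{q}$)
$M{\left(D \right)} = - \frac{4}{3}$ ($M{\left(D \right)} = - \frac{3 \cdot 2 - 2}{3} = - \frac{6 - 2}{3} = \left(- \frac{1}{3}\right) 4 = - \frac{4}{3}$)
$w{\left(H,g \right)} = 3 \left(\frac{14}{15} + H\right) \left(H + g\right)$ ($w{\left(H,g \right)} = 3 \left(H + \left(\frac{4}{3} - \frac{2}{5}\right)\right) \left(g + H\right) = 3 \left(H + \left(\frac{4}{3} - \frac{2}{5}\right)\right) \left(H + g\right) = 3 \left(H + \frac{14}{15}\right) \left(H + g\right) = 3 \left(\frac{14}{15} + H\right) \left(H + g\right)$)
$\left(M{\left(0 \right)} - J{\left(-7,-7 \right)}\right) w{\left(-13,-1 \right)} = \left(- \frac{4}{3} - -7\right) \left(3 \left(-13\right)^{2} + \frac{14}{5} \left(-13\right) + \frac{14}{5} \left(-1\right) + 3 \left(-13\right) \left(-1\right)\right) = \left(- \frac{4}{3} + 7\right) \left(3 \cdot 169 - \frac{182}{5} - \frac{14}{5} + 39\right) = \frac{17 \left(507 - \frac{182}{5} - \frac{14}{5} + 39\right)}{3} = \frac{17}{3} \cdot \frac{2534}{5} = \frac{43078}{15}$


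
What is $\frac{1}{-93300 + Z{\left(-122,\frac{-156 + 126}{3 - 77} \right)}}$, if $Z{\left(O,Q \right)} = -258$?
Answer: $- \frac{1}{93558} \approx -1.0689 \cdot 10^{-5}$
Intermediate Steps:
$\frac{1}{-93300 + Z{\left(-122,\frac{-156 + 126}{3 - 77} \right)}} = \frac{1}{-93300 - 258} = \frac{1}{-93558} = - \frac{1}{93558}$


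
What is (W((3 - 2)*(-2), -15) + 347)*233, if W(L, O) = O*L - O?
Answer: 91336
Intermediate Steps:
W(L, O) = -O + L*O (W(L, O) = L*O - O = -O + L*O)
(W((3 - 2)*(-2), -15) + 347)*233 = (-15*(-1 + (3 - 2)*(-2)) + 347)*233 = (-15*(-1 + 1*(-2)) + 347)*233 = (-15*(-1 - 2) + 347)*233 = (-15*(-3) + 347)*233 = (45 + 347)*233 = 392*233 = 91336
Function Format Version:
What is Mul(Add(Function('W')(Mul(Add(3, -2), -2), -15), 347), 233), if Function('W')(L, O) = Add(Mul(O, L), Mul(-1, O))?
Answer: 91336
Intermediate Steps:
Function('W')(L, O) = Add(Mul(-1, O), Mul(L, O)) (Function('W')(L, O) = Add(Mul(L, O), Mul(-1, O)) = Add(Mul(-1, O), Mul(L, O)))
Mul(Add(Function('W')(Mul(Add(3, -2), -2), -15), 347), 233) = Mul(Add(Mul(-15, Add(-1, Mul(Add(3, -2), -2))), 347), 233) = Mul(Add(Mul(-15, Add(-1, Mul(1, -2))), 347), 233) = Mul(Add(Mul(-15, Add(-1, -2)), 347), 233) = Mul(Add(Mul(-15, -3), 347), 233) = Mul(Add(45, 347), 233) = Mul(392, 233) = 91336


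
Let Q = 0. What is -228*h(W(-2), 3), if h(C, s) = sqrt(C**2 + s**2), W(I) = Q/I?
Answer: -684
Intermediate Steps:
W(I) = 0 (W(I) = 0/I = 0)
-228*h(W(-2), 3) = -228*sqrt(0**2 + 3**2) = -228*sqrt(0 + 9) = -228*sqrt(9) = -228*3 = -684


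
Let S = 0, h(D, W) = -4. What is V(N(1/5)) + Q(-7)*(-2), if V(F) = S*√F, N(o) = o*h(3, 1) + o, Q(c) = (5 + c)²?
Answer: -8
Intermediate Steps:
N(o) = -3*o (N(o) = o*(-4) + o = -4*o + o = -3*o)
V(F) = 0 (V(F) = 0*√F = 0)
V(N(1/5)) + Q(-7)*(-2) = 0 + (5 - 7)²*(-2) = 0 + (-2)²*(-2) = 0 + 4*(-2) = 0 - 8 = -8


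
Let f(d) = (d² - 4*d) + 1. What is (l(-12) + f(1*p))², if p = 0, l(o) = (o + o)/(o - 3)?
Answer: 169/25 ≈ 6.7600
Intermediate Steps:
l(o) = 2*o/(-3 + o) (l(o) = (2*o)/(-3 + o) = 2*o/(-3 + o))
f(d) = 1 + d² - 4*d
(l(-12) + f(1*p))² = (2*(-12)/(-3 - 12) + (1 + (1*0)² - 4*0))² = (2*(-12)/(-15) + (1 + 0² - 4*0))² = (2*(-12)*(-1/15) + (1 + 0 + 0))² = (8/5 + 1)² = (13/5)² = 169/25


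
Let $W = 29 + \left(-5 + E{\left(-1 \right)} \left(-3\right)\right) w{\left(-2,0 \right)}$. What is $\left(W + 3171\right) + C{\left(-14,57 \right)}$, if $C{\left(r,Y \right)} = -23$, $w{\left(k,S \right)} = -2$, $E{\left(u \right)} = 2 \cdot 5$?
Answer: $3247$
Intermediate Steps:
$E{\left(u \right)} = 10$
$W = 99$ ($W = 29 + \left(-5 + 10 \left(-3\right)\right) \left(-2\right) = 29 + \left(-5 - 30\right) \left(-2\right) = 29 - -70 = 29 + 70 = 99$)
$\left(W + 3171\right) + C{\left(-14,57 \right)} = \left(99 + 3171\right) - 23 = 3270 - 23 = 3247$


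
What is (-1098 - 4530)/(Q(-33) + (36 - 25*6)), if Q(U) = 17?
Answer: 5628/97 ≈ 58.021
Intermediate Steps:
(-1098 - 4530)/(Q(-33) + (36 - 25*6)) = (-1098 - 4530)/(17 + (36 - 25*6)) = -5628/(17 + (36 - 150)) = -5628/(17 - 114) = -5628/(-97) = -5628*(-1/97) = 5628/97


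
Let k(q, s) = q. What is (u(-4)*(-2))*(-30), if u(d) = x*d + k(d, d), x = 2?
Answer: -720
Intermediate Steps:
u(d) = 3*d (u(d) = 2*d + d = 3*d)
(u(-4)*(-2))*(-30) = ((3*(-4))*(-2))*(-30) = -12*(-2)*(-30) = 24*(-30) = -720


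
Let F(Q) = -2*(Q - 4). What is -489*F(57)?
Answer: 51834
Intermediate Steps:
F(Q) = 8 - 2*Q (F(Q) = -2*(-4 + Q) = 8 - 2*Q)
-489*F(57) = -489*(8 - 2*57) = -489*(8 - 114) = -489*(-106) = 51834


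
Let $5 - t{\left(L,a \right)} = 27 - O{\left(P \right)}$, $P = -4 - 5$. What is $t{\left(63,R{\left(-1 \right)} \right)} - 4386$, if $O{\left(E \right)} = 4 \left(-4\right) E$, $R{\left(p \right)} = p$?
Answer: $-4264$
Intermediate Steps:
$P = -9$
$O{\left(E \right)} = - 16 E$
$t{\left(L,a \right)} = 122$ ($t{\left(L,a \right)} = 5 - \left(27 - \left(-16\right) \left(-9\right)\right) = 5 - \left(27 - 144\right) = 5 - -117 = 5 + 117 = 122$)
$t{\left(63,R{\left(-1 \right)} \right)} - 4386 = 122 - 4386 = -4264$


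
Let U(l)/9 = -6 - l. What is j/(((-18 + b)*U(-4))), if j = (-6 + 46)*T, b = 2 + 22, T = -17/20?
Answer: 17/54 ≈ 0.31481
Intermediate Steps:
U(l) = -54 - 9*l (U(l) = 9*(-6 - l) = -54 - 9*l)
T = -17/20 (T = -17*1/20 = -17/20 ≈ -0.85000)
b = 24
j = -34 (j = (-6 + 46)*(-17/20) = 40*(-17/20) = -34)
j/(((-18 + b)*U(-4))) = -34*1/((-54 - 9*(-4))*(-18 + 24)) = -34*1/(6*(-54 + 36)) = -34/(6*(-18)) = -34/(-108) = -34*(-1/108) = 17/54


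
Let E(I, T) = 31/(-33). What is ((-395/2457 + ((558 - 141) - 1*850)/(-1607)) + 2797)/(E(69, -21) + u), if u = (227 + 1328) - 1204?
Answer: 121485112309/15203968416 ≈ 7.9904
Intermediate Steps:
E(I, T) = -31/33 (E(I, T) = 31*(-1/33) = -31/33)
u = 351 (u = 1555 - 1204 = 351)
((-395/2457 + ((558 - 141) - 1*850)/(-1607)) + 2797)/(E(69, -21) + u) = ((-395/2457 + ((558 - 141) - 1*850)/(-1607)) + 2797)/(-31/33 + 351) = ((-395*1/2457 + (417 - 850)*(-1/1607)) + 2797)/(11552/33) = ((-395/2457 - 433*(-1/1607)) + 2797)*(33/11552) = ((-395/2457 + 433/1607) + 2797)*(33/11552) = (429116/3948399 + 2797)*(33/11552) = (11044101119/3948399)*(33/11552) = 121485112309/15203968416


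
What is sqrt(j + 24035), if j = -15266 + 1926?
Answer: sqrt(10695) ≈ 103.42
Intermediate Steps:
j = -13340
sqrt(j + 24035) = sqrt(-13340 + 24035) = sqrt(10695)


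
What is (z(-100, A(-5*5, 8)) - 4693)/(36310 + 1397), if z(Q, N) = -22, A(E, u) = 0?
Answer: -4715/37707 ≈ -0.12504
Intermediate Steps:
(z(-100, A(-5*5, 8)) - 4693)/(36310 + 1397) = (-22 - 4693)/(36310 + 1397) = -4715/37707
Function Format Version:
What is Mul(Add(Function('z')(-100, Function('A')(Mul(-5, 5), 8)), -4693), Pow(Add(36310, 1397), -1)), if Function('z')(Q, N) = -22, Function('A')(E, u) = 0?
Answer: Rational(-4715, 37707) ≈ -0.12504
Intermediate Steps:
Mul(Add(Function('z')(-100, Function('A')(Mul(-5, 5), 8)), -4693), Pow(Add(36310, 1397), -1)) = Mul(Add(-22, -4693), Pow(Add(36310, 1397), -1)) = Mul(-4715, Pow(37707, -1)) = Mul(-4715, Rational(1, 37707)) = Rational(-4715, 37707)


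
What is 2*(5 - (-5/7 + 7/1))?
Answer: -18/7 ≈ -2.5714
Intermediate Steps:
2*(5 - (-5/7 + 7/1)) = 2*(5 - (-5*⅐ + 7*1)) = 2*(5 - (-5/7 + 7)) = 2*(5 - 1*44/7) = 2*(5 - 44/7) = 2*(-9/7) = -18/7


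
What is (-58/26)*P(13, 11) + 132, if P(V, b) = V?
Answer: 103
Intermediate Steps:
(-58/26)*P(13, 11) + 132 = -58/26*13 + 132 = -58*1/26*13 + 132 = -29/13*13 + 132 = -29 + 132 = 103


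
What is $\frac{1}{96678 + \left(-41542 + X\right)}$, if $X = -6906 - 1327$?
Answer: $\frac{1}{46903} \approx 2.1321 \cdot 10^{-5}$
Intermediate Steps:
$X = -8233$ ($X = -6906 - 1327 = -8233$)
$\frac{1}{96678 + \left(-41542 + X\right)} = \frac{1}{96678 - 49775} = \frac{1}{46903}$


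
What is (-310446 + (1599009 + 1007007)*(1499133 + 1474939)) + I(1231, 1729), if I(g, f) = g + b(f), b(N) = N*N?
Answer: 7750481897378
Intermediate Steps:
b(N) = N²
I(g, f) = g + f²
(-310446 + (1599009 + 1007007)*(1499133 + 1474939)) + I(1231, 1729) = (-310446 + (1599009 + 1007007)*(1499133 + 1474939)) + (1231 + 1729²) = (-310446 + 2606016*2974072) + (1231 + 2989441) = (-310446 + 7750479217152) + 2990672 = 7750478906706 + 2990672 = 7750481897378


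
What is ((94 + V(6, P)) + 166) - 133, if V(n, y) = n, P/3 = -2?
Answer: 133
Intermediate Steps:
P = -6 (P = 3*(-2) = -6)
((94 + V(6, P)) + 166) - 133 = ((94 + 6) + 166) - 133 = (100 + 166) - 133 = 266 - 133 = 133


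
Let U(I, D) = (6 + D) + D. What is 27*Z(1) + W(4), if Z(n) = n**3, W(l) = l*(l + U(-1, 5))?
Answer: 107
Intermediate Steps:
U(I, D) = 6 + 2*D
W(l) = l*(16 + l) (W(l) = l*(l + (6 + 2*5)) = l*(l + (6 + 10)) = l*(l + 16) = l*(16 + l))
27*Z(1) + W(4) = 27*1**3 + 4*(16 + 4) = 27*1 + 4*20 = 27 + 80 = 107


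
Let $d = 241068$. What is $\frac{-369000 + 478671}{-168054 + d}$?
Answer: $\frac{36557}{24338} \approx 1.5021$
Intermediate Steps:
$\frac{-369000 + 478671}{-168054 + d} = \frac{-369000 + 478671}{-168054 + 241068} = \frac{109671}{73014} = 109671 \cdot \frac{1}{73014} = \frac{36557}{24338}$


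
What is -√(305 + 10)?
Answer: -3*√35 ≈ -17.748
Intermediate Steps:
-√(305 + 10) = -√315 = -3*√35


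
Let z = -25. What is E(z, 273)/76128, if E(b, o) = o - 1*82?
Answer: 191/76128 ≈ 0.0025089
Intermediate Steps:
E(b, o) = -82 + o (E(b, o) = o - 82 = -82 + o)
E(z, 273)/76128 = (-82 + 273)/76128 = 191*(1/76128) = 191/76128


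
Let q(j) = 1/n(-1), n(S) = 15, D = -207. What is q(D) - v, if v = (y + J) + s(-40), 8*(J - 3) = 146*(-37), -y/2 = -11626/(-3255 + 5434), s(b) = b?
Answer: 91733161/130740 ≈ 701.65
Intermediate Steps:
y = 23252/2179 (y = -(-23252)/(-3255 + 5434) = -(-23252)/2179 = -2*(-11626/2179) = 23252/2179 ≈ 10.671)
J = -2689/4 (J = 3 + (146*(-37))/8 = 3 + (1/8)*(-5402) = 3 - 2701/4 = -2689/4 ≈ -672.25)
q(j) = 1/15
v = -6114963/8716 (v = (23252/2179 - 2689/4) - 40 = -5766323/8716 - 40 = -6114963/8716 ≈ -701.58)
q(D) - v = 1/15 - 1*(-6114963/8716) = 1/15 + 6114963/8716 = 91733161/130740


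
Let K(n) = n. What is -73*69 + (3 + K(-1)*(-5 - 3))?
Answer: -5026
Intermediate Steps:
-73*69 + (3 + K(-1)*(-5 - 3)) = -73*69 + (3 - (-5 - 3)) = -5037 + (3 - 1*(-8)) = -5037 + (3 + 8) = -5037 + 11 = -5026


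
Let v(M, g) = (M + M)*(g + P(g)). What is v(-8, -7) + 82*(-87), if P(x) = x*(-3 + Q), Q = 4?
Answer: -6910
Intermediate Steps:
P(x) = x (P(x) = x*(-3 + 4) = x*1 = x)
v(M, g) = 4*M*g (v(M, g) = (M + M)*(g + g) = (2*M)*(2*g) = 4*M*g)
v(-8, -7) + 82*(-87) = 4*(-8)*(-7) + 82*(-87) = 224 - 7134 = -6910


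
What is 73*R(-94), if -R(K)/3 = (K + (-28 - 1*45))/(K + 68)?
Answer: -36573/26 ≈ -1406.7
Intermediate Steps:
R(K) = -3*(-73 + K)/(68 + K) (R(K) = -3*(K + (-28 - 1*45))/(K + 68) = -3*(K + (-28 - 45))/(68 + K) = -3*(K - 73)/(68 + K) = -3*(-73 + K)/(68 + K))
73*R(-94) = 73*(3*(73 - 1*(-94))/(68 - 94)) = 73*(3*(73 + 94)/(-26)) = 73*(3*(-1/26)*167) = 73*(-501/26) = -36573/26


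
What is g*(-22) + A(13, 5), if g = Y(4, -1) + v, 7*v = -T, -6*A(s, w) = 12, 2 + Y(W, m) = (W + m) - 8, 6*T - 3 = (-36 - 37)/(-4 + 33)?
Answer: 13246/87 ≈ 152.25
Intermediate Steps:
T = 7/87 (T = 1/2 + ((-36 - 37)/(-4 + 33))/6 = 1/2 + (-73/29)/6 = 1/2 + (-73*1/29)/6 = 1/2 + (1/6)*(-73/29) = 1/2 - 73/174 = 7/87 ≈ 0.080460)
Y(W, m) = -10 + W + m (Y(W, m) = -2 + ((W + m) - 8) = -2 + (-8 + W + m) = -10 + W + m)
A(s, w) = -2 (A(s, w) = -1/6*12 = -2)
v = -1/87 (v = (-1*7/87)/7 = (1/7)*(-7/87) = -1/87 ≈ -0.011494)
g = -610/87 (g = (-10 + 4 - 1) - 1/87 = -7 - 1/87 = -610/87 ≈ -7.0115)
g*(-22) + A(13, 5) = -610/87*(-22) - 2 = 13420/87 - 2 = 13246/87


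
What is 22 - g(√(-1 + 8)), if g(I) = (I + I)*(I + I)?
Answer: -6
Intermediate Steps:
g(I) = 4*I² (g(I) = (2*I)*(2*I) = 4*I²)
22 - g(√(-1 + 8)) = 22 - 4*(√(-1 + 8))² = 22 - 4*(√7)² = 22 - 4*7 = 22 - 1*28 = 22 - 28 = -6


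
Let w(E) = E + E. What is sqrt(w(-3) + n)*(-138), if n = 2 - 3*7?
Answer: -690*I ≈ -690.0*I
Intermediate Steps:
w(E) = 2*E
n = -19 (n = 2 - 21 = -19)
sqrt(w(-3) + n)*(-138) = sqrt(2*(-3) - 19)*(-138) = sqrt(-6 - 19)*(-138) = sqrt(-25)*(-138) = (5*I)*(-138) = -690*I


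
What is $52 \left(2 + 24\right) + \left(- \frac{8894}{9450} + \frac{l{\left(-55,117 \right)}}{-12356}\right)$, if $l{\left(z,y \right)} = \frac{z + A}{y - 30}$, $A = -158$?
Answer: $\frac{2287452245447}{1693080900} \approx 1351.1$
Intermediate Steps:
$l{\left(z,y \right)} = \frac{-158 + z}{-30 + y}$ ($l{\left(z,y \right)} = \frac{z - 158}{y - 30} = \frac{-158 + z}{-30 + y}$)
$52 \left(2 + 24\right) + \left(- \frac{8894}{9450} + \frac{l{\left(-55,117 \right)}}{-12356}\right) = 52 \left(2 + 24\right) - \left(\frac{4447}{4725} - \frac{\frac{1}{-30 + 117} \left(-158 - 55\right)}{-12356}\right) = 52 \cdot 26 - \left(\frac{4447}{4725} - \frac{1}{87} \left(-213\right) \left(- \frac{1}{12356}\right)\right) = 1352 - \left(\frac{4447}{4725} - \frac{1}{87} \left(-213\right) \left(- \frac{1}{12356}\right)\right) = 1352 - \frac{1593131353}{1693080900} = \frac{2287452245447}{1693080900}$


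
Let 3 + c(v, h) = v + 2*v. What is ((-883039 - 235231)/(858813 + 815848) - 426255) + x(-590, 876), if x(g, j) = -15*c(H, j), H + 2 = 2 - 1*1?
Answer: -713683023335/1674661 ≈ -4.2617e+5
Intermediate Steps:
H = -1 (H = -2 + (2 - 1*1) = -2 + (2 - 1) = -2 + 1 = -1)
c(v, h) = -3 + 3*v (c(v, h) = -3 + (v + 2*v) = -3 + 3*v)
x(g, j) = 90 (x(g, j) = -15*(-3 + 3*(-1)) = -15*(-3 - 3) = -15*(-6) = 90)
((-883039 - 235231)/(858813 + 815848) - 426255) + x(-590, 876) = ((-883039 - 235231)/(858813 + 815848) - 426255) + 90 = (-1118270/1674661 - 426255) + 90 = -713833742825/1674661 + 90 = -713683023335/1674661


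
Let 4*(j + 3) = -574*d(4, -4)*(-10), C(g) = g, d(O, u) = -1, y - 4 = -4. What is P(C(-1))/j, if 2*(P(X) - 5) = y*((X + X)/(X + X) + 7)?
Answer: -5/1438 ≈ -0.0034771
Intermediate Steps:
y = 0 (y = 4 - 4 = 0)
P(X) = 5 (P(X) = 5 + (0*((X + X)/(X + X) + 7))/2 = 5 + (0*((2*X)/((2*X)) + 7))/2 = 5 + (0*((2*X)*(1/(2*X)) + 7))/2 = 5 + (0*(1 + 7))/2 = 5 + (0*8)/2 = 5 + (1/2)*0 = 5 + 0 = 5)
j = -1438 (j = -3 + (-(-574)*(-10))/4 = -3 + (-574*10)/4 = -3 + (1/4)*(-5740) = -3 - 1435 = -1438)
P(C(-1))/j = 5/(-1438) = 5*(-1/1438) = -5/1438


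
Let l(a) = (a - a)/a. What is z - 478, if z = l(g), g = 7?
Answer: -478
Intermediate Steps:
l(a) = 0 (l(a) = 0/a = 0)
z = 0
z - 478 = 0 - 478 = -478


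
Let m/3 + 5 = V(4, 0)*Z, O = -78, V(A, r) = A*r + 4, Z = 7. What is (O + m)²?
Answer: 81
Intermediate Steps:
V(A, r) = 4 + A*r
m = 69 (m = -15 + 3*((4 + 4*0)*7) = -15 + 3*((4 + 0)*7) = -15 + 3*(4*7) = -15 + 3*28 = -15 + 84 = 69)
(O + m)² = (-78 + 69)² = (-9)² = 81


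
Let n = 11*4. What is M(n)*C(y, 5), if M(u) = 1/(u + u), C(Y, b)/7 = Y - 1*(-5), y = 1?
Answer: 21/44 ≈ 0.47727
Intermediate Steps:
C(Y, b) = 35 + 7*Y (C(Y, b) = 7*(Y - 1*(-5)) = 7*(Y + 5) = 7*(5 + Y) = 35 + 7*Y)
n = 44
M(u) = 1/(2*u)
M(n)*C(y, 5) = ((½)/44)*(35 + 7*1) = ((½)*(1/44))*(35 + 7) = (1/88)*42 = 21/44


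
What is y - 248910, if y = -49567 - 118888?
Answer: -417365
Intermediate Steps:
y = -168455
y - 248910 = -168455 - 248910 = -417365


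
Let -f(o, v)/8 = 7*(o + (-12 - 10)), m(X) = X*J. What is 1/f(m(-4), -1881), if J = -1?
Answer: 1/1008 ≈ 0.00099206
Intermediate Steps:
m(X) = -X (m(X) = X*(-1) = -X)
f(o, v) = 1232 - 56*o (f(o, v) = -56*(o + (-12 - 10)) = -56*(o - 22) = -56*(-22 + o) = -8*(-154 + 7*o) = 1232 - 56*o)
1/f(m(-4), -1881) = 1/(1232 - (-56)*(-4)) = 1/(1232 - 56*4) = 1/(1232 - 224) = 1/1008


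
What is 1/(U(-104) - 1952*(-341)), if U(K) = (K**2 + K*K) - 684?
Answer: 1/686580 ≈ 1.4565e-6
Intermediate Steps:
U(K) = -684 + 2*K**2 (U(K) = (K**2 + K**2) - 684 = 2*K**2 - 684 = -684 + 2*K**2)
1/(U(-104) - 1952*(-341)) = 1/((-684 + 2*(-104)**2) - 1952*(-341)) = 1/((-684 + 2*10816) + 665632) = 1/((-684 + 21632) + 665632) = 1/(20948 + 665632) = 1/686580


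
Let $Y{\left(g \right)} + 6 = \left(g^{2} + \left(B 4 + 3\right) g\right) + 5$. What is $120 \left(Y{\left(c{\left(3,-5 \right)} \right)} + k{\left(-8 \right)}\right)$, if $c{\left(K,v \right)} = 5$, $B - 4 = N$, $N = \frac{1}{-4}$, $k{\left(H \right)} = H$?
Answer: $12720$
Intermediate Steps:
$N = - \frac{1}{4} \approx -0.25$
$B = \frac{15}{4}$ ($B = 4 - \frac{1}{4} = \frac{15}{4} \approx 3.75$)
$Y{\left(g \right)} = -1 + g^{2} + 18 g$ ($Y{\left(g \right)} = -6 + \left(\left(g^{2} + \left(\frac{15}{4} \cdot 4 + 3\right) g\right) + 5\right) = -6 + \left(\left(g^{2} + \left(15 + 3\right) g\right) + 5\right) = -6 + \left(\left(g^{2} + 18 g\right) + 5\right) = -6 + \left(5 + g^{2} + 18 g\right) = -1 + g^{2} + 18 g$)
$120 \left(Y{\left(c{\left(3,-5 \right)} \right)} + k{\left(-8 \right)}\right) = 120 \left(\left(-1 + 5^{2} + 18 \cdot 5\right) - 8\right) = 120 \left(\left(-1 + 25 + 90\right) - 8\right) = 120 \left(114 - 8\right) = 120 \cdot 106 = 12720$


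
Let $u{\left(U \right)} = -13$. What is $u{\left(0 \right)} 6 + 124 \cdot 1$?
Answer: $46$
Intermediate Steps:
$u{\left(0 \right)} 6 + 124 \cdot 1 = \left(-13\right) 6 + 124 \cdot 1 = -78 + 124 = 46$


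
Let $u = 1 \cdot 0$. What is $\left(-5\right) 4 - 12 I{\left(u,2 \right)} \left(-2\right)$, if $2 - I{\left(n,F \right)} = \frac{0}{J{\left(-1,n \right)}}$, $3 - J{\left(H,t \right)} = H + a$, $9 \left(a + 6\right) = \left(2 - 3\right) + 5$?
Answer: $28$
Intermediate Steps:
$u = 0$
$a = - \frac{50}{9}$ ($a = -6 + \frac{\left(2 - 3\right) + 5}{9} = -6 + \frac{-1 + 5}{9} = -6 + \frac{1}{9} \cdot 4 = -6 + \frac{4}{9} = - \frac{50}{9} \approx -5.5556$)
$J{\left(H,t \right)} = \frac{77}{9} - H$ ($J{\left(H,t \right)} = 3 - \left(H - \frac{50}{9}\right) = 3 - \left(- \frac{50}{9} + H\right) = \frac{77}{9} - H$)
$I{\left(n,F \right)} = 2$ ($I{\left(n,F \right)} = 2 - \frac{0}{\frac{77}{9} - -1} = 2 - \frac{0}{\frac{77}{9} + 1} = 2 - \frac{0}{\frac{86}{9}} = 2 - 0 \cdot \frac{9}{86} = 2 - 0 = 2 + 0 = 2$)
$\left(-5\right) 4 - 12 I{\left(u,2 \right)} \left(-2\right) = \left(-5\right) 4 - 12 \cdot 2 \left(-2\right) = -20 - -48 = -20 + 48 = 28$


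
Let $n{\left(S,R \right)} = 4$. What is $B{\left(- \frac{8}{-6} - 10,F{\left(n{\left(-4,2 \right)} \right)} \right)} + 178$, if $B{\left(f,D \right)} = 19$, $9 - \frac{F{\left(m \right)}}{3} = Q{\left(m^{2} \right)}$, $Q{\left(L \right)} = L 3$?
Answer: $197$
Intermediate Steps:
$Q{\left(L \right)} = 3 L$
$F{\left(m \right)} = 27 - 9 m^{2}$ ($F{\left(m \right)} = 27 - 3 \cdot 3 m^{2} = 27 - 9 m^{2}$)
$B{\left(- \frac{8}{-6} - 10,F{\left(n{\left(-4,2 \right)} \right)} \right)} + 178 = 19 + 178 = 197$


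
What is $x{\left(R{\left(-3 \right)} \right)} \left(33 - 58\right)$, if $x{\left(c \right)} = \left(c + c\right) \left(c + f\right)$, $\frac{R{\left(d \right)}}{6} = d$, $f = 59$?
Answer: $36900$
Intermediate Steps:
$R{\left(d \right)} = 6 d$
$x{\left(c \right)} = 2 c \left(59 + c\right)$ ($x{\left(c \right)} = \left(c + c\right) \left(c + 59\right) = 2 c \left(59 + c\right)$)
$x{\left(R{\left(-3 \right)} \right)} \left(33 - 58\right) = 2 \cdot 6 \left(-3\right) \left(59 + 6 \left(-3\right)\right) \left(33 - 58\right) = 2 \left(-18\right) \left(59 - 18\right) \left(33 - 58\right) = 2 \left(-18\right) 41 \left(-25\right) = \left(-1476\right) \left(-25\right) = 36900$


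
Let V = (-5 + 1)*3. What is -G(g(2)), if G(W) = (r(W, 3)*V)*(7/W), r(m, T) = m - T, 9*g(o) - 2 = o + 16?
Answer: -147/5 ≈ -29.400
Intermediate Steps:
g(o) = 2 + o/9 (g(o) = 2/9 + (o + 16)/9 = 2/9 + (16 + o)/9 = 2/9 + (16/9 + o/9) = 2 + o/9)
V = -12 (V = -4*3 = -12)
G(W) = 7*(36 - 12*W)/W (G(W) = ((W - 1*3)*(-12))*(7/W) = ((W - 3)*(-12))*(7/W) = ((-3 + W)*(-12))*(7/W) = (36 - 12*W)*(7/W) = 7*(36 - 12*W)/W)
-G(g(2)) = -(-84 + 252/(2 + (⅑)*2)) = -(-84 + 252/(2 + 2/9)) = -(-84 + 252/(20/9)) = -(-84 + 252*(9/20)) = -(-84 + 567/5) = -1*147/5 = -147/5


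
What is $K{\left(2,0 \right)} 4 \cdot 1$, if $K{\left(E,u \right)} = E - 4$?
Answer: $-8$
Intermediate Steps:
$K{\left(E,u \right)} = -4 + E$ ($K{\left(E,u \right)} = E - 4 = -4 + E$)
$K{\left(2,0 \right)} 4 \cdot 1 = \left(-4 + 2\right) 4 \cdot 1 = \left(-2\right) 4 \cdot 1 = \left(-8\right) 1 = -8$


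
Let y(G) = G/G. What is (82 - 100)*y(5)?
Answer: -18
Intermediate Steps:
y(G) = 1
(82 - 100)*y(5) = (82 - 100)*1 = -18*1 = -18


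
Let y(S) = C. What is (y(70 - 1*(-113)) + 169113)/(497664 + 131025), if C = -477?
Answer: 56212/209563 ≈ 0.26823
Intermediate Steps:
y(S) = -477
(y(70 - 1*(-113)) + 169113)/(497664 + 131025) = (-477 + 169113)/(497664 + 131025) = 168636/628689 = 168636*(1/628689) = 56212/209563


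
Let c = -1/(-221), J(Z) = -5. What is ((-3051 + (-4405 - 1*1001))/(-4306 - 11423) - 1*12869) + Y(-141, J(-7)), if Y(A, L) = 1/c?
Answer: -66310645/5243 ≈ -12647.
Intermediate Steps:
c = 1/221 (c = -1*(-1/221) = 1/221 ≈ 0.0045249)
Y(A, L) = 221 (Y(A, L) = 1/(1/221) = 221)
((-3051 + (-4405 - 1*1001))/(-4306 - 11423) - 1*12869) + Y(-141, J(-7)) = ((-3051 + (-4405 - 1*1001))/(-4306 - 11423) - 1*12869) + 221 = ((-3051 + (-4405 - 1001))/(-15729) - 12869) + 221 = ((-3051 - 5406)*(-1/15729) - 12869) + 221 = (-8457*(-1/15729) - 12869) + 221 = (2819/5243 - 12869) + 221 = -67469348/5243 + 221 = -66310645/5243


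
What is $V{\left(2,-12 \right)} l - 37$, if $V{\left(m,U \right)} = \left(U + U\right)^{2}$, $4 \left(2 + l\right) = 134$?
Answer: $18107$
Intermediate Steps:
$l = \frac{63}{2}$ ($l = -2 + \frac{1}{4} \cdot 134 = -2 + \frac{67}{2} = \frac{63}{2} \approx 31.5$)
$V{\left(m,U \right)} = 4 U^{2}$ ($V{\left(m,U \right)} = \left(2 U\right)^{2} = 4 U^{2}$)
$V{\left(2,-12 \right)} l - 37 = 4 \left(-12\right)^{2} \cdot \frac{63}{2} - 37 = 4 \cdot 144 \cdot \frac{63}{2} - 37 = 576 \cdot \frac{63}{2} - 37 = 18144 - 37 = 18107$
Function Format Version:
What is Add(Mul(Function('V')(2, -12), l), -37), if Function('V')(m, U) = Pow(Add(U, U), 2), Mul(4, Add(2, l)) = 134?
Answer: 18107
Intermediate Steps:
l = Rational(63, 2) (l = Add(-2, Mul(Rational(1, 4), 134)) = Add(-2, Rational(67, 2)) = Rational(63, 2) ≈ 31.500)
Function('V')(m, U) = Mul(4, Pow(U, 2)) (Function('V')(m, U) = Pow(Mul(2, U), 2) = Mul(4, Pow(U, 2)))
Add(Mul(Function('V')(2, -12), l), -37) = Add(Mul(Mul(4, Pow(-12, 2)), Rational(63, 2)), -37) = Add(Mul(Mul(4, 144), Rational(63, 2)), -37) = Add(Mul(576, Rational(63, 2)), -37) = Add(18144, -37) = 18107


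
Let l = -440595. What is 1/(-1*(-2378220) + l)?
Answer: 1/1937625 ≈ 5.1610e-7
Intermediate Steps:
1/(-1*(-2378220) + l) = 1/(-1*(-2378220) - 440595) = 1/(2378220 - 440595) = 1/1937625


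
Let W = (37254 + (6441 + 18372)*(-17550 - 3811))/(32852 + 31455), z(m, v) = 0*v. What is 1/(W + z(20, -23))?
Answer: -64307/529993239 ≈ -0.00012134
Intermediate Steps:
z(m, v) = 0
W = -529993239/64307 (W = (37254 + 24813*(-21361))/64307 = (37254 - 530030493)*(1/64307) = -529993239*1/64307 = -529993239/64307 ≈ -8241.6)
1/(W + z(20, -23)) = 1/(-529993239/64307 + 0) = 1/(-529993239/64307) = -64307/529993239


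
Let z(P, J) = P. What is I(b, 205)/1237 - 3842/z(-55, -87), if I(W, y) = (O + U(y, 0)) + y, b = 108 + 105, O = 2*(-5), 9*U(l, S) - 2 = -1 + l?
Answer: 42880841/612315 ≈ 70.031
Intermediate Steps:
U(l, S) = ⅑ + l/9 (U(l, S) = 2/9 + (-1 + l)/9 = 2/9 + (-⅑ + l/9) = ⅑ + l/9)
O = -10
b = 213
I(W, y) = -89/9 + 10*y/9 (I(W, y) = (-10 + (⅑ + y/9)) + y = (-89/9 + y/9) + y = -89/9 + 10*y/9)
I(b, 205)/1237 - 3842/z(-55, -87) = (-89/9 + (10/9)*205)/1237 - 3842/(-55) = (-89/9 + 2050/9)*(1/1237) - 3842*(-1/55) = (1961/9)*(1/1237) + 3842/55 = 1961/11133 + 3842/55 = 42880841/612315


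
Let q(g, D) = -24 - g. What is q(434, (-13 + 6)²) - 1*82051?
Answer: -82509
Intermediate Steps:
q(434, (-13 + 6)²) - 1*82051 = (-24 - 1*434) - 1*82051 = (-24 - 434) - 82051 = -458 - 82051 = -82509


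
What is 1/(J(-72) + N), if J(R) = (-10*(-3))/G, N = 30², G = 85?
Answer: 17/15306 ≈ 0.0011107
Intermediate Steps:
N = 900
J(R) = 6/17 (J(R) = -10*(-3)/85 = 30*(1/85) = 6/17)
1/(J(-72) + N) = 1/(6/17 + 900) = 1/(15306/17) = 17/15306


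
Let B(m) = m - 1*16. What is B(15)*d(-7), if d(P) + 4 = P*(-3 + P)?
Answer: -66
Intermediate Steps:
B(m) = -16 + m (B(m) = m - 16 = -16 + m)
d(P) = -4 + P*(-3 + P)
B(15)*d(-7) = (-16 + 15)*(-4 + (-7)² - 3*(-7)) = -(-4 + 49 + 21) = -1*66 = -66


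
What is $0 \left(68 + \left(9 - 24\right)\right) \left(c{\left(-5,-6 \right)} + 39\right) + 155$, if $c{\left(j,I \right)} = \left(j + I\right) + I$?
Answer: $155$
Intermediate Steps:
$c{\left(j,I \right)} = j + 2 I$ ($c{\left(j,I \right)} = \left(I + j\right) + I = j + 2 I$)
$0 \left(68 + \left(9 - 24\right)\right) \left(c{\left(-5,-6 \right)} + 39\right) + 155 = 0 \left(68 + \left(9 - 24\right)\right) \left(\left(-5 + 2 \left(-6\right)\right) + 39\right) + 155 = 0 \left(68 - 15\right) \left(\left(-5 - 12\right) + 39\right) + 155 = 0 \cdot 53 \left(-17 + 39\right) + 155 = 0 \cdot 53 \cdot 22 + 155 = 0 \cdot 1166 + 155 = 0 + 155 = 155$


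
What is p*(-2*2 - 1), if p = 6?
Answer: -30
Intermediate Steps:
p*(-2*2 - 1) = 6*(-2*2 - 1) = 6*(-4 - 1) = 6*(-5) = -30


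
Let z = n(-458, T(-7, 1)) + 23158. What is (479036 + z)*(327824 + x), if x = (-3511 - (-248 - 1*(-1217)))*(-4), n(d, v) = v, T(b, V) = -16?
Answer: 173625030432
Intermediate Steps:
x = 17920 (x = (-3511 - (-248 + 1217))*(-4) = (-3511 - 1*969)*(-4) = (-3511 - 969)*(-4) = -4480*(-4) = 17920)
z = 23142 (z = -16 + 23158 = 23142)
(479036 + z)*(327824 + x) = (479036 + 23142)*(327824 + 17920) = 502178*345744 = 173625030432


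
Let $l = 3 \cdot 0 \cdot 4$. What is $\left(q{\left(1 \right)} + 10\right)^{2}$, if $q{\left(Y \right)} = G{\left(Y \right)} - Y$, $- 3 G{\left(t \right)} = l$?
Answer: $81$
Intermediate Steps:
$l = 0$ ($l = 0 \cdot 4 = 0$)
$G{\left(t \right)} = 0$ ($G{\left(t \right)} = \left(- \frac{1}{3}\right) 0 = 0$)
$q{\left(Y \right)} = - Y$ ($q{\left(Y \right)} = 0 - Y = - Y$)
$\left(q{\left(1 \right)} + 10\right)^{2} = \left(\left(-1\right) 1 + 10\right)^{2} = \left(-1 + 10\right)^{2} = 9^{2} = 81$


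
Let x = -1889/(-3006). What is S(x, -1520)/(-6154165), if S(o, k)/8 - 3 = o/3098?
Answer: -55879306/14327800782255 ≈ -3.9001e-6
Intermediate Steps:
x = 1889/3006 (x = -1889*(-1/3006) = 1889/3006 ≈ 0.62841)
S(o, k) = 24 + 4*o/1549 (S(o, k) = 24 + 8*(o/3098) = 24 + 4*o/1549)
S(x, -1520)/(-6154165) = (24 + (4/1549)*(1889/3006))/(-6154165) = (24 + 3778/2328147)*(-1/6154165) = (55879306/2328147)*(-1/6154165) = -55879306/14327800782255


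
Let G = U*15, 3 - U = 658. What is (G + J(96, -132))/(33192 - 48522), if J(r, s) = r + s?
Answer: 3287/5110 ≈ 0.64325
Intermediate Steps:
U = -655 (U = 3 - 1*658 = 3 - 658 = -655)
G = -9825 (G = -655*15 = -9825)
(G + J(96, -132))/(33192 - 48522) = (-9825 + (96 - 132))/(33192 - 48522) = (-9825 - 36)/(-15330) = -9861*(-1/15330) = 3287/5110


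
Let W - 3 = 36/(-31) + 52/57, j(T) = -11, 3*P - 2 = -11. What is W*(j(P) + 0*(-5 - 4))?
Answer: -53471/1767 ≈ -30.261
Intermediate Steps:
P = -3 (P = ⅔ + (⅓)*(-11) = ⅔ - 11/3 = -3)
W = 4861/1767 (W = 3 + (36/(-31) + 52/57) = 3 + (36*(-1/31) + 52*(1/57)) = 3 + (-36/31 + 52/57) = 3 - 440/1767 = 4861/1767 ≈ 2.7510)
W*(j(P) + 0*(-5 - 4)) = 4861*(-11 + 0*(-5 - 4))/1767 = 4861*(-11 + 0*(-9))/1767 = 4861*(-11 + 0)/1767 = (4861/1767)*(-11) = -53471/1767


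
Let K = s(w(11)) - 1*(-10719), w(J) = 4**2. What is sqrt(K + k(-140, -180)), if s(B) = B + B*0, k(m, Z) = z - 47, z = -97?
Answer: sqrt(10591) ≈ 102.91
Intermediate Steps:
w(J) = 16
k(m, Z) = -144 (k(m, Z) = -97 - 47 = -144)
s(B) = B (s(B) = B + 0 = B)
K = 10735 (K = 16 - 1*(-10719) = 16 + 10719 = 10735)
sqrt(K + k(-140, -180)) = sqrt(10735 - 144) = sqrt(10591)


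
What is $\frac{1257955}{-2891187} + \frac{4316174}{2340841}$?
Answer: $\frac{9534193518383}{6767809068267} \approx 1.4088$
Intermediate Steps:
$\frac{1257955}{-2891187} + \frac{4316174}{2340841} = 1257955 \left(- \frac{1}{2891187}\right) + 4316174 \cdot \frac{1}{2340841} = - \frac{1257955}{2891187} + \frac{4316174}{2340841} = \frac{9534193518383}{6767809068267}$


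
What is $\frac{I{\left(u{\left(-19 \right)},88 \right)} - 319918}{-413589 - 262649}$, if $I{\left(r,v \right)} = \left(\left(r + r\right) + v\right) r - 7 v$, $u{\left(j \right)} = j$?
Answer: $\frac{160742}{338119} \approx 0.4754$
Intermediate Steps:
$I{\left(r,v \right)} = - 7 v + r \left(v + 2 r\right)$ ($I{\left(r,v \right)} = \left(2 r + v\right) r - 7 v = \left(v + 2 r\right) r - 7 v = r \left(v + 2 r\right) - 7 v = - 7 v + r \left(v + 2 r\right)$)
$\frac{I{\left(u{\left(-19 \right)},88 \right)} - 319918}{-413589 - 262649} = \frac{\left(\left(-7\right) 88 + 2 \left(-19\right)^{2} - 1672\right) - 319918}{-413589 - 262649} = \frac{\left(-616 + 2 \cdot 361 - 1672\right) - 319918}{-676238} = \left(\left(-616 + 722 - 1672\right) - 319918\right) \left(- \frac{1}{676238}\right) = \left(-1566 - 319918\right) \left(- \frac{1}{676238}\right) = \left(-321484\right) \left(- \frac{1}{676238}\right) = \frac{160742}{338119}$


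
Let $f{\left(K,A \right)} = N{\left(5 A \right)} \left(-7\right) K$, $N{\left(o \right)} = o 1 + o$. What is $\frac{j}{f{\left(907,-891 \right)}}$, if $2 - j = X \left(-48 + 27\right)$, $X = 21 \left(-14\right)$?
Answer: $- \frac{3086}{28284795} \approx -0.0001091$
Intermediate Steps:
$X = -294$
$N{\left(o \right)} = 2 o$ ($N{\left(o \right)} = o + o = 2 o$)
$j = -6172$ ($j = 2 - - 294 \left(-48 + 27\right) = 2 - \left(-294\right) \left(-21\right) = 2 - 6174 = -6172$)
$f{\left(K,A \right)} = - 70 A K$ ($f{\left(K,A \right)} = 2 \cdot 5 A \left(-7\right) K = 10 A \left(-7\right) K = - 70 A K$)
$\frac{j}{f{\left(907,-891 \right)}} = - \frac{6172}{\left(-70\right) \left(-891\right) 907} = - \frac{6172}{56569590} = \left(-6172\right) \frac{1}{56569590} = - \frac{3086}{28284795}$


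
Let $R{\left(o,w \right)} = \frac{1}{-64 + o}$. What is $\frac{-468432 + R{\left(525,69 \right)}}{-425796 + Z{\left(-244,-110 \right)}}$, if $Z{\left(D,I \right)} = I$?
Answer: $\frac{215947151}{196342666} \approx 1.0998$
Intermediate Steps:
$\frac{-468432 + R{\left(525,69 \right)}}{-425796 + Z{\left(-244,-110 \right)}} = \frac{-468432 + \frac{1}{-64 + 525}}{-425796 - 110} = \frac{-468432 + \frac{1}{461}}{-425906} = \left(-468432 + \frac{1}{461}\right) \left(- \frac{1}{425906}\right) = \left(- \frac{215947151}{461}\right) \left(- \frac{1}{425906}\right) = \frac{215947151}{196342666}$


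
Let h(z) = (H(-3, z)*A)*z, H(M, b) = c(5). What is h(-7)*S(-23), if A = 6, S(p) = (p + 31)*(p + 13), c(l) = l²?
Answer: 84000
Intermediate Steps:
S(p) = (13 + p)*(31 + p) (S(p) = (31 + p)*(13 + p) = (13 + p)*(31 + p))
H(M, b) = 25 (H(M, b) = 5² = 25)
h(z) = 150*z (h(z) = (25*6)*z = 150*z)
h(-7)*S(-23) = (150*(-7))*(403 + (-23)² + 44*(-23)) = -1050*(403 + 529 - 1012) = -1050*(-80) = 84000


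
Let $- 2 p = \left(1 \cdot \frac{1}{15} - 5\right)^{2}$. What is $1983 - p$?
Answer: $\frac{448913}{225} \approx 1995.2$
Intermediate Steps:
$p = - \frac{2738}{225}$ ($p = - \frac{\left(1 \cdot \frac{1}{15} - 5\right)^{2}}{2} = - \frac{\left(\frac{1}{15} - 5\right)^{2}}{2} = - \frac{\left(- \frac{74}{15}\right)^{2}}{2} = \left(- \frac{1}{2}\right) \frac{5476}{225} = - \frac{2738}{225} \approx -12.169$)
$1983 - p = 1983 - - \frac{2738}{225} = 1983 + \frac{2738}{225} = \frac{448913}{225}$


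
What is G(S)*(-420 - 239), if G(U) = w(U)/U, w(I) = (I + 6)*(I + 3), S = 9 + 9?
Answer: -18452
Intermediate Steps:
S = 18
w(I) = (3 + I)*(6 + I) (w(I) = (6 + I)*(3 + I) = (3 + I)*(6 + I))
G(U) = (18 + U**2 + 9*U)/U
G(S)*(-420 - 239) = (9 + 18 + 18/18)*(-420 - 239) = (9 + 18 + 18*(1/18))*(-659) = (9 + 18 + 1)*(-659) = 28*(-659) = -18452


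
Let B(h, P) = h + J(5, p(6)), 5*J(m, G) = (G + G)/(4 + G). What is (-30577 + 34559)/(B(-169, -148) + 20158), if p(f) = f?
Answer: 99550/499731 ≈ 0.19921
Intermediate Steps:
J(m, G) = 2*G/(5*(4 + G)) (J(m, G) = ((G + G)/(4 + G))/5 = ((2*G)/(4 + G))/5 = (2*G/(4 + G))/5 = 2*G/(5*(4 + G)))
B(h, P) = 6/25 + h (B(h, P) = h + (⅖)*6/(4 + 6) = h + (⅖)*6/10 = h + (⅖)*6*(⅒) = h + 6/25 = 6/25 + h)
(-30577 + 34559)/(B(-169, -148) + 20158) = (-30577 + 34559)/((6/25 - 169) + 20158) = 3982/(-4219/25 + 20158) = 3982/(499731/25) = 3982*(25/499731) = 99550/499731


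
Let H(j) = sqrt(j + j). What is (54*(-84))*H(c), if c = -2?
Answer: -9072*I ≈ -9072.0*I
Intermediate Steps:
H(j) = sqrt(2)*sqrt(j) (H(j) = sqrt(2*j) = sqrt(2)*sqrt(j))
(54*(-84))*H(c) = (54*(-84))*(sqrt(2)*sqrt(-2)) = -4536*sqrt(2)*I*sqrt(2) = -9072*I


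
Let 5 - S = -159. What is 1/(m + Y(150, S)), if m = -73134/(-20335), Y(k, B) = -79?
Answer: -20335/1533331 ≈ -0.013262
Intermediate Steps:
S = 164 (S = 5 - 1*(-159) = 5 + 159 = 164)
m = 73134/20335 (m = -73134*(-1/20335) = 73134/20335 ≈ 3.5965)
1/(m + Y(150, S)) = 1/(73134/20335 - 79) = 1/(-1533331/20335) = -20335/1533331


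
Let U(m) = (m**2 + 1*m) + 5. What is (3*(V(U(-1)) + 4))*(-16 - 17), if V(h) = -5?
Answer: 99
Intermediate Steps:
U(m) = 5 + m + m**2 (U(m) = (m**2 + m) + 5 = (m + m**2) + 5 = 5 + m + m**2)
(3*(V(U(-1)) + 4))*(-16 - 17) = (3*(-5 + 4))*(-16 - 17) = (3*(-1))*(-33) = -3*(-33) = 99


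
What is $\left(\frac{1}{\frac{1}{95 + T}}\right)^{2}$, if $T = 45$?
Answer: $19600$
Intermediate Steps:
$\left(\frac{1}{\frac{1}{95 + T}}\right)^{2} = \left(\frac{1}{\frac{1}{95 + 45}}\right)^{2} = \left(\frac{1}{\frac{1}{140}}\right)^{2} = 140^{2} = 19600$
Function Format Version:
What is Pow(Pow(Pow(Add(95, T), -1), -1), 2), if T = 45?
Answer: 19600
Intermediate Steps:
Pow(Pow(Pow(Add(95, T), -1), -1), 2) = Pow(Pow(Pow(Add(95, 45), -1), -1), 2) = Pow(Pow(Pow(140, -1), -1), 2) = Pow(Pow(Rational(1, 140), -1), 2) = Pow(140, 2) = 19600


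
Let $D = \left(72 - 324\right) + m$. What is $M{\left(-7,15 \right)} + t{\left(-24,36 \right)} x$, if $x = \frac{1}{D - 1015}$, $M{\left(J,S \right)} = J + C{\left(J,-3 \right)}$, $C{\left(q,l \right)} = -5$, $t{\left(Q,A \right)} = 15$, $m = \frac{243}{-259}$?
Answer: $- \frac{3944637}{328396} \approx -12.012$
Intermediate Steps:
$m = - \frac{243}{259}$ ($m = 243 \left(- \frac{1}{259}\right) = - \frac{243}{259} \approx -0.93822$)
$D = - \frac{65511}{259}$ ($D = \left(72 - 324\right) - \frac{243}{259} = -252 - \frac{243}{259} = - \frac{65511}{259} \approx -252.94$)
$M{\left(J,S \right)} = -5 + J$ ($M{\left(J,S \right)} = J - 5 = -5 + J$)
$x = - \frac{259}{328396}$ ($x = \frac{1}{- \frac{65511}{259} - 1015} = \frac{1}{- \frac{328396}{259}} = - \frac{259}{328396} \approx -0.00078868$)
$M{\left(-7,15 \right)} + t{\left(-24,36 \right)} x = \left(-5 - 7\right) + 15 \left(- \frac{259}{328396}\right) = -12 - \frac{3885}{328396} = - \frac{3944637}{328396}$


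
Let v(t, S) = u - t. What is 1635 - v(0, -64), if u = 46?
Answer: 1589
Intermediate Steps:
v(t, S) = 46 - t
1635 - v(0, -64) = 1635 - (46 - 1*0) = 1635 - (46 + 0) = 1635 - 1*46 = 1635 - 46 = 1589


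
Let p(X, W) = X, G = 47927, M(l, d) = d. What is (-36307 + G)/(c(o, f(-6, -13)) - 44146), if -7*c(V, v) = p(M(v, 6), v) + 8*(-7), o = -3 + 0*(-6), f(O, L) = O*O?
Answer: -20335/77243 ≈ -0.26326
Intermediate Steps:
f(O, L) = O²
o = -3 (o = -3 + 0 = -3)
c(V, v) = 50/7 (c(V, v) = -(6 + 8*(-7))/7 = -(6 - 56)/7 = -⅐*(-50) = 50/7)
(-36307 + G)/(c(o, f(-6, -13)) - 44146) = (-36307 + 47927)/(50/7 - 44146) = 11620/(-308972/7) = 11620*(-7/308972) = -20335/77243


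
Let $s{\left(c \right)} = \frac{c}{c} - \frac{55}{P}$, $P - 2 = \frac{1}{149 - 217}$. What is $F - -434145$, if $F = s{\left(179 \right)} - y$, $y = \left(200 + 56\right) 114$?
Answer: $\frac{10933226}{27} \approx 4.0493 \cdot 10^{5}$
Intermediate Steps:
$y = 29184$ ($y = 256 \cdot 114 = 29184$)
$P = \frac{135}{68}$ ($P = 2 + \frac{1}{149 - 217} = 2 + \frac{1}{-68} = 2 - \frac{1}{68} = \frac{135}{68} \approx 1.9853$)
$s{\left(c \right)} = - \frac{721}{27}$ ($s{\left(c \right)} = \frac{c}{c} - \frac{55}{\frac{135}{68}} = 1 - \frac{748}{27} = - \frac{721}{27}$)
$F = - \frac{788689}{27}$ ($F = - \frac{721}{27} - 29184 = - \frac{788689}{27} \approx -29211.0$)
$F - -434145 = - \frac{788689}{27} - -434145 = - \frac{788689}{27} + 434145 = \frac{10933226}{27}$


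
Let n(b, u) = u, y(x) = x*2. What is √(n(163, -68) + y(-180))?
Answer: 2*I*√107 ≈ 20.688*I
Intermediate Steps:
y(x) = 2*x
√(n(163, -68) + y(-180)) = √(-68 + 2*(-180)) = √(-68 - 360) = √(-428) = 2*I*√107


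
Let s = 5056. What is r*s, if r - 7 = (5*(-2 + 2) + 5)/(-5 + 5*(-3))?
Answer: 34128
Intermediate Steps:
r = 27/4 (r = 7 + (5*(-2 + 2) + 5)/(-5 + 5*(-3)) = 7 + (5*0 + 5)/(-5 - 15) = 7 + (0 + 5)/(-20) = 7 + 5*(-1/20) = 7 - 1/4 = 27/4 ≈ 6.7500)
r*s = (27/4)*5056 = 34128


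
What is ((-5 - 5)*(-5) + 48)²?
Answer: 9604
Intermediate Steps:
((-5 - 5)*(-5) + 48)² = (-10*(-5) + 48)² = (50 + 48)² = 98² = 9604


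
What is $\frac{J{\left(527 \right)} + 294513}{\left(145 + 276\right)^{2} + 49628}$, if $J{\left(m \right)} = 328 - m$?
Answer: $\frac{6262}{4827} \approx 1.2973$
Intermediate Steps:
$\frac{J{\left(527 \right)} + 294513}{\left(145 + 276\right)^{2} + 49628} = \frac{\left(328 - 527\right) + 294513}{\left(145 + 276\right)^{2} + 49628} = \frac{\left(328 - 527\right) + 294513}{421^{2} + 49628} = \frac{-199 + 294513}{177241 + 49628} = \frac{294314}{226869} = 294314 \cdot \frac{1}{226869} = \frac{6262}{4827}$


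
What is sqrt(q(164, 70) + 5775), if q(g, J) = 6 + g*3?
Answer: 3*sqrt(697) ≈ 79.202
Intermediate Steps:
q(g, J) = 6 + 3*g
sqrt(q(164, 70) + 5775) = sqrt((6 + 3*164) + 5775) = sqrt((6 + 492) + 5775) = sqrt(498 + 5775) = sqrt(6273) = 3*sqrt(697)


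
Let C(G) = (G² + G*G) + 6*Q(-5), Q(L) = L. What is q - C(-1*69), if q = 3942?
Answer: -5550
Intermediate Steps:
C(G) = -30 + 2*G² (C(G) = (G² + G*G) + 6*(-5) = (G² + G²) - 30 = 2*G² - 30 = -30 + 2*G²)
q - C(-1*69) = 3942 - (-30 + 2*(-1*69)²) = 3942 - (-30 + 2*(-69)²) = 3942 - (-30 + 2*4761) = 3942 - (-30 + 9522) = 3942 - 1*9492 = 3942 - 9492 = -5550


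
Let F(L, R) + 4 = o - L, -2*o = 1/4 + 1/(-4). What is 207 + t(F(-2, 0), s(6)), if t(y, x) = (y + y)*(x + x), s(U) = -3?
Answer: 231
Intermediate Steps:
o = 0 (o = -(1/4 + 1/(-4))/2 = -(1*(1/4) + 1*(-1/4))/2 = -(1/4 - 1/4)/2 = -1/2*0 = 0)
F(L, R) = -4 - L (F(L, R) = -4 + (0 - L) = -4 - L)
t(y, x) = 4*x*y (t(y, x) = (2*y)*(2*x) = 4*x*y)
207 + t(F(-2, 0), s(6)) = 207 + 4*(-3)*(-4 - 1*(-2)) = 207 + 4*(-3)*(-4 + 2) = 207 + 4*(-3)*(-2) = 207 + 24 = 231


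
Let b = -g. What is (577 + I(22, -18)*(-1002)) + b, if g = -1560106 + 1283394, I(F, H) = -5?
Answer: 282299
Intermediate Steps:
g = -276712
b = 276712 (b = -1*(-276712) = 276712)
(577 + I(22, -18)*(-1002)) + b = (577 - 5*(-1002)) + 276712 = (577 + 5010) + 276712 = 5587 + 276712 = 282299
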